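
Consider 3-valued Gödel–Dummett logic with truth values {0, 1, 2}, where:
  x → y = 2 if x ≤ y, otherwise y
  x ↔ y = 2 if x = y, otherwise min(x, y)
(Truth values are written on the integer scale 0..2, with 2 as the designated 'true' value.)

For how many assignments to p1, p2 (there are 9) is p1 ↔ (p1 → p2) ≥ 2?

1

p1 = 0, p2 = 0 ↦ 0  <
p1 = 0, p2 = 1 ↦ 0  <
p1 = 0, p2 = 2 ↦ 0  <
p1 = 1, p2 = 0 ↦ 0  <
p1 = 1, p2 = 1 ↦ 1  <
p1 = 1, p2 = 2 ↦ 1  <
p1 = 2, p2 = 0 ↦ 0  <
p1 = 2, p2 = 1 ↦ 1  <
p1 = 2, p2 = 2 ↦ 2  ≥
So 1 of the 9 assignments meets the threshold.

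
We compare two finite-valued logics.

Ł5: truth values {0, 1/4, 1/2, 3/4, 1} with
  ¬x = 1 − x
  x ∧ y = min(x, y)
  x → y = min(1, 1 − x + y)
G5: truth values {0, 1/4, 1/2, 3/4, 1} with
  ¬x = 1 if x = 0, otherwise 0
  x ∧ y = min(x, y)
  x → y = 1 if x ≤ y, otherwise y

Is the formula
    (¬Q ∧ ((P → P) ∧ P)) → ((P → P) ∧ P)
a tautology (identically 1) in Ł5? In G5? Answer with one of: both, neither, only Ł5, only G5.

In Ł5: every assignment gives 1 — tautology.
In G5: every assignment gives 1 — tautology.

both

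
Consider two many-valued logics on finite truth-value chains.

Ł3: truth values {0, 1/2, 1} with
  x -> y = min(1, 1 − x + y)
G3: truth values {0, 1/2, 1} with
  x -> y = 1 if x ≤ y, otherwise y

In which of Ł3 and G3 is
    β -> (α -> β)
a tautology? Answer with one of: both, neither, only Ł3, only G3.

both

In Ł3: every assignment gives 1 — tautology.
In G3: every assignment gives 1 — tautology.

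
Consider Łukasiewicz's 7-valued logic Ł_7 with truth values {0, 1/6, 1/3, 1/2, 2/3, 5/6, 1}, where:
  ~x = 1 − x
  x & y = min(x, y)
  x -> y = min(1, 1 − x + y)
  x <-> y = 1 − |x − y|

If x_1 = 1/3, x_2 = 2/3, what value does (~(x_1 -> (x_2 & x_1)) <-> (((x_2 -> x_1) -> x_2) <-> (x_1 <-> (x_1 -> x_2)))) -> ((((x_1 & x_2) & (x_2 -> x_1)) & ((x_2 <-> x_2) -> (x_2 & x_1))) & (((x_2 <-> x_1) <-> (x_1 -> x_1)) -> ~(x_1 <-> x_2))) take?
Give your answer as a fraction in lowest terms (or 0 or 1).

2/3

x_2 & x_1 = 2/3 & 1/3 = 1/3
x_1 -> (x_2 & x_1) = 1/3 -> 1/3 = 1
~(x_1 -> (x_2 & x_1)) = ~1 = 0
x_2 -> x_1 = 2/3 -> 1/3 = 2/3
(x_2 -> x_1) -> x_2 = 2/3 -> 2/3 = 1
x_1 -> x_2 = 1/3 -> 2/3 = 1
x_1 <-> (x_1 -> x_2) = 1/3 <-> 1 = 1/3
((x_2 -> x_1) -> x_2) <-> (x_1 <-> (x_1 -> x_2)) = 1 <-> 1/3 = 1/3
~(x_1 -> (x_2 & x_1)) <-> (((x_2 -> x_1) -> x_2) <-> (x_1 <-> (x_1 -> x_2))) = 0 <-> 1/3 = 2/3
x_1 & x_2 = 1/3 & 2/3 = 1/3
x_2 -> x_1 = 2/3 -> 1/3 = 2/3
(x_1 & x_2) & (x_2 -> x_1) = 1/3 & 2/3 = 1/3
x_2 <-> x_2 = 2/3 <-> 2/3 = 1
x_2 & x_1 = 2/3 & 1/3 = 1/3
(x_2 <-> x_2) -> (x_2 & x_1) = 1 -> 1/3 = 1/3
((x_1 & x_2) & (x_2 -> x_1)) & ((x_2 <-> x_2) -> (x_2 & x_1)) = 1/3 & 1/3 = 1/3
x_2 <-> x_1 = 2/3 <-> 1/3 = 2/3
x_1 -> x_1 = 1/3 -> 1/3 = 1
(x_2 <-> x_1) <-> (x_1 -> x_1) = 2/3 <-> 1 = 2/3
x_1 <-> x_2 = 1/3 <-> 2/3 = 2/3
~(x_1 <-> x_2) = ~2/3 = 1/3
((x_2 <-> x_1) <-> (x_1 -> x_1)) -> ~(x_1 <-> x_2) = 2/3 -> 1/3 = 2/3
(((x_1 & x_2) & (x_2 -> x_1)) & ((x_2 <-> x_2) -> (x_2 & x_1))) & (((x_2 <-> x_1) <-> (x_1 -> x_1)) -> ~(x_1 <-> x_2)) = 1/3 & 2/3 = 1/3
(~(x_1 -> (x_2 & x_1)) <-> (((x_2 -> x_1) -> x_2) <-> (x_1 <-> (x_1 -> x_2)))) -> ((((x_1 & x_2) & (x_2 -> x_1)) & ((x_2 <-> x_2) -> (x_2 & x_1))) & (((x_2 <-> x_1) <-> (x_1 -> x_1)) -> ~(x_1 <-> x_2))) = 2/3 -> 1/3 = 2/3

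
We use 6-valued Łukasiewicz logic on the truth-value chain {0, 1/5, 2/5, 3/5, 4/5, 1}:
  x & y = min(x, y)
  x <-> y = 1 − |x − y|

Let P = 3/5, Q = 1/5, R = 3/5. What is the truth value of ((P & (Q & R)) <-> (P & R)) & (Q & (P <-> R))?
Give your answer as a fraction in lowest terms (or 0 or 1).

1/5

Q & R = 1/5 & 3/5 = 1/5
P & (Q & R) = 3/5 & 1/5 = 1/5
P & R = 3/5 & 3/5 = 3/5
(P & (Q & R)) <-> (P & R) = 1/5 <-> 3/5 = 3/5
P <-> R = 3/5 <-> 3/5 = 1
Q & (P <-> R) = 1/5 & 1 = 1/5
((P & (Q & R)) <-> (P & R)) & (Q & (P <-> R)) = 3/5 & 1/5 = 1/5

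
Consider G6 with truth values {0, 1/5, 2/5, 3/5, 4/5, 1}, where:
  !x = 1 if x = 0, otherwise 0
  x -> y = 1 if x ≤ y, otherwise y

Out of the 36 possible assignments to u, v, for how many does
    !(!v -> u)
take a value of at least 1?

1

value 1: 1 assignment (counts)
value 0: 35 assignments
So 1 of the 36 assignments meets the threshold.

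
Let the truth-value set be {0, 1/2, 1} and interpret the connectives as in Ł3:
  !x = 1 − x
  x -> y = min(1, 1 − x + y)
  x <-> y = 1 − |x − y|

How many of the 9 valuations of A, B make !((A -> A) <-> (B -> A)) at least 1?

1

A = 0, B = 0 ↦ 0  <
A = 0, B = 1/2 ↦ 1/2  <
A = 0, B = 1 ↦ 1  ≥
A = 1/2, B = 0 ↦ 0  <
A = 1/2, B = 1/2 ↦ 0  <
A = 1/2, B = 1 ↦ 1/2  <
A = 1, B = 0 ↦ 0  <
A = 1, B = 1/2 ↦ 0  <
A = 1, B = 1 ↦ 0  <
So 1 of the 9 assignments meets the threshold.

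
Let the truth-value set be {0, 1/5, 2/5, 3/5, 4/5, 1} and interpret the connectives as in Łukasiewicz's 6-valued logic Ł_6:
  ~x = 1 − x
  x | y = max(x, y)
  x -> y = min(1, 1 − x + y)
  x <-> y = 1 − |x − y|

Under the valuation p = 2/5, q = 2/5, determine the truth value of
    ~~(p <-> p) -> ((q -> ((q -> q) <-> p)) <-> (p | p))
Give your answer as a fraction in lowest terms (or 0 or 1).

2/5

p <-> p = 2/5 <-> 2/5 = 1
~(p <-> p) = ~1 = 0
~~(p <-> p) = ~0 = 1
q -> q = 2/5 -> 2/5 = 1
(q -> q) <-> p = 1 <-> 2/5 = 2/5
q -> ((q -> q) <-> p) = 2/5 -> 2/5 = 1
p | p = 2/5 | 2/5 = 2/5
(q -> ((q -> q) <-> p)) <-> (p | p) = 1 <-> 2/5 = 2/5
~~(p <-> p) -> ((q -> ((q -> q) <-> p)) <-> (p | p)) = 1 -> 2/5 = 2/5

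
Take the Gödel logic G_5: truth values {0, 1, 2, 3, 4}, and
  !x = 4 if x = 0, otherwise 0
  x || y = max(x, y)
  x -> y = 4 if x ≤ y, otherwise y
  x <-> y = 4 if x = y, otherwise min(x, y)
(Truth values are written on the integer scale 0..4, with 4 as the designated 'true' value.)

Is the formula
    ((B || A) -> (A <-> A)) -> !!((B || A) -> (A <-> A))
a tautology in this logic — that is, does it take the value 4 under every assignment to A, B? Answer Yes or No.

Yes

At A = 4, B = 2, for instance:
B || A = 2 || 4 = 4
A <-> A = 4 <-> 4 = 4
(B || A) -> (A <-> A) = 4 -> 4 = 4
!((B || A) -> (A <-> A)) = !4 = 0
!!((B || A) -> (A <-> A)) = !0 = 4
((B || A) -> (A <-> A)) -> !!((B || A) -> (A <-> A)) = 4 -> 4 = 4
and checking the remaining 24 assignments likewise gives ≥ 4 in every case.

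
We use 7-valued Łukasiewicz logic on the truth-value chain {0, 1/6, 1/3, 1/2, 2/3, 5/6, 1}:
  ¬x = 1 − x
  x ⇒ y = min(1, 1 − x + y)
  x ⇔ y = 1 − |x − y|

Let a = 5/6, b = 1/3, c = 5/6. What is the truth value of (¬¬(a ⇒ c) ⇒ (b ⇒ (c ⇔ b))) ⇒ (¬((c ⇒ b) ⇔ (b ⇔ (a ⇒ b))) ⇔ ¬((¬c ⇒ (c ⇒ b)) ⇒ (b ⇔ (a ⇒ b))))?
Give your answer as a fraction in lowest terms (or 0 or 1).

5/6

a ⇒ c = 5/6 ⇒ 5/6 = 1
¬(a ⇒ c) = ¬1 = 0
¬¬(a ⇒ c) = ¬0 = 1
c ⇔ b = 5/6 ⇔ 1/3 = 1/2
b ⇒ (c ⇔ b) = 1/3 ⇒ 1/2 = 1
¬¬(a ⇒ c) ⇒ (b ⇒ (c ⇔ b)) = 1 ⇒ 1 = 1
c ⇒ b = 5/6 ⇒ 1/3 = 1/2
a ⇒ b = 5/6 ⇒ 1/3 = 1/2
b ⇔ (a ⇒ b) = 1/3 ⇔ 1/2 = 5/6
(c ⇒ b) ⇔ (b ⇔ (a ⇒ b)) = 1/2 ⇔ 5/6 = 2/3
¬((c ⇒ b) ⇔ (b ⇔ (a ⇒ b))) = ¬2/3 = 1/3
¬c = ¬5/6 = 1/6
c ⇒ b = 5/6 ⇒ 1/3 = 1/2
¬c ⇒ (c ⇒ b) = 1/6 ⇒ 1/2 = 1
a ⇒ b = 5/6 ⇒ 1/3 = 1/2
b ⇔ (a ⇒ b) = 1/3 ⇔ 1/2 = 5/6
(¬c ⇒ (c ⇒ b)) ⇒ (b ⇔ (a ⇒ b)) = 1 ⇒ 5/6 = 5/6
¬((¬c ⇒ (c ⇒ b)) ⇒ (b ⇔ (a ⇒ b))) = ¬5/6 = 1/6
¬((c ⇒ b) ⇔ (b ⇔ (a ⇒ b))) ⇔ ¬((¬c ⇒ (c ⇒ b)) ⇒ (b ⇔ (a ⇒ b))) = 1/3 ⇔ 1/6 = 5/6
(¬¬(a ⇒ c) ⇒ (b ⇒ (c ⇔ b))) ⇒ (¬((c ⇒ b) ⇔ (b ⇔ (a ⇒ b))) ⇔ ¬((¬c ⇒ (c ⇒ b)) ⇒ (b ⇔ (a ⇒ b)))) = 1 ⇒ 5/6 = 5/6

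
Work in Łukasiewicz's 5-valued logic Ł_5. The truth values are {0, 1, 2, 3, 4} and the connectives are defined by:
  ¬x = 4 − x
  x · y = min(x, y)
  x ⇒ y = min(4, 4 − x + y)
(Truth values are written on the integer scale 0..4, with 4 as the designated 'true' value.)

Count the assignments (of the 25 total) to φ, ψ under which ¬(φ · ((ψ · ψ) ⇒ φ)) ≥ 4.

value 4: 5 assignments (counts)
value 3: 5 assignments
value 2: 5 assignments
value 1: 5 assignments
value 0: 5 assignments
So 5 of the 25 assignments meet the threshold.

5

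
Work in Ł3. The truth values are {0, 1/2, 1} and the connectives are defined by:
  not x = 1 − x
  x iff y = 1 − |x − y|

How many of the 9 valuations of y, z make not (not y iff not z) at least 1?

y = 0, z = 0 ↦ 0  <
y = 0, z = 1/2 ↦ 1/2  <
y = 0, z = 1 ↦ 1  ≥
y = 1/2, z = 0 ↦ 1/2  <
y = 1/2, z = 1/2 ↦ 0  <
y = 1/2, z = 1 ↦ 1/2  <
y = 1, z = 0 ↦ 1  ≥
y = 1, z = 1/2 ↦ 1/2  <
y = 1, z = 1 ↦ 0  <
So 2 of the 9 assignments meet the threshold.

2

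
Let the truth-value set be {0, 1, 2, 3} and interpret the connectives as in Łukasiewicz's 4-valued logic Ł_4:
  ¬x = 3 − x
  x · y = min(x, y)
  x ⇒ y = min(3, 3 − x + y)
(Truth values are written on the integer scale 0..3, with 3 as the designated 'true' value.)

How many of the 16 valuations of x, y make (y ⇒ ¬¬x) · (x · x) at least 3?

4

x = 0, y = 0 ↦ 0  <
x = 0, y = 1 ↦ 0  <
x = 0, y = 2 ↦ 0  <
x = 0, y = 3 ↦ 0  <
x = 1, y = 0 ↦ 1  <
x = 1, y = 1 ↦ 1  <
x = 1, y = 2 ↦ 1  <
x = 1, y = 3 ↦ 1  <
x = 2, y = 0 ↦ 2  <
x = 2, y = 1 ↦ 2  <
x = 2, y = 2 ↦ 2  <
x = 2, y = 3 ↦ 2  <
x = 3, y = 0 ↦ 3  ≥
x = 3, y = 1 ↦ 3  ≥
x = 3, y = 2 ↦ 3  ≥
x = 3, y = 3 ↦ 3  ≥
So 4 of the 16 assignments meet the threshold.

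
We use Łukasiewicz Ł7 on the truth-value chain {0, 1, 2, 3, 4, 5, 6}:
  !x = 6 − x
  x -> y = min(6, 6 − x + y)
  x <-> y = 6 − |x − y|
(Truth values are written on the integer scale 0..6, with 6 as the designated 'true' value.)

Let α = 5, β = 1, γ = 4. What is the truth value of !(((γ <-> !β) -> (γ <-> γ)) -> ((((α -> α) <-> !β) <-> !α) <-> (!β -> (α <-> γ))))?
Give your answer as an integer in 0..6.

4

!β = !1 = 5
γ <-> !β = 4 <-> 5 = 5
γ <-> γ = 4 <-> 4 = 6
(γ <-> !β) -> (γ <-> γ) = 5 -> 6 = 6
α -> α = 5 -> 5 = 6
!β = !1 = 5
(α -> α) <-> !β = 6 <-> 5 = 5
!α = !5 = 1
((α -> α) <-> !β) <-> !α = 5 <-> 1 = 2
!β = !1 = 5
α <-> γ = 5 <-> 4 = 5
!β -> (α <-> γ) = 5 -> 5 = 6
(((α -> α) <-> !β) <-> !α) <-> (!β -> (α <-> γ)) = 2 <-> 6 = 2
((γ <-> !β) -> (γ <-> γ)) -> ((((α -> α) <-> !β) <-> !α) <-> (!β -> (α <-> γ))) = 6 -> 2 = 2
!(((γ <-> !β) -> (γ <-> γ)) -> ((((α -> α) <-> !β) <-> !α) <-> (!β -> (α <-> γ)))) = !2 = 4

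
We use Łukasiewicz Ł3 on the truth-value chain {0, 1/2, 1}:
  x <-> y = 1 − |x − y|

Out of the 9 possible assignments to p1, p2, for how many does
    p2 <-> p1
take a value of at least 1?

3

p1 = 0, p2 = 0 ↦ 1  ≥
p1 = 0, p2 = 1/2 ↦ 1/2  <
p1 = 0, p2 = 1 ↦ 0  <
p1 = 1/2, p2 = 0 ↦ 1/2  <
p1 = 1/2, p2 = 1/2 ↦ 1  ≥
p1 = 1/2, p2 = 1 ↦ 1/2  <
p1 = 1, p2 = 0 ↦ 0  <
p1 = 1, p2 = 1/2 ↦ 1/2  <
p1 = 1, p2 = 1 ↦ 1  ≥
So 3 of the 9 assignments meet the threshold.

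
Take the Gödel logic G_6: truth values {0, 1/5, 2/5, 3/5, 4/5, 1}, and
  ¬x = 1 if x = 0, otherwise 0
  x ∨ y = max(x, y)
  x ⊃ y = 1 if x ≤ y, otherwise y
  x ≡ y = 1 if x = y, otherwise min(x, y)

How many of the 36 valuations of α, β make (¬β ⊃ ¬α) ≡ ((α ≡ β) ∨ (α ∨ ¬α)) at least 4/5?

19

value 1: 15 assignments (counts)
value 4/5: 4 assignments (counts)
value 3/5: 4 assignments
value 2/5: 4 assignments
value 1/5: 4 assignments
value 0: 5 assignments
So 19 of the 36 assignments meet the threshold.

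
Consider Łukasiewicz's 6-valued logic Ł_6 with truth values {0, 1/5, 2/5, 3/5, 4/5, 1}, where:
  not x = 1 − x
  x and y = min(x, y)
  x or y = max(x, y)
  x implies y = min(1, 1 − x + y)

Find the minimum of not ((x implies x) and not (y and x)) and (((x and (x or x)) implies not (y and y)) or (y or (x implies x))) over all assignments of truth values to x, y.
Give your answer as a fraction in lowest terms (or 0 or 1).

Take x = 0, y = 0:
x implies x = 0 implies 0 = 1
y and x = 0 and 0 = 0
not (y and x) = not 0 = 1
(x implies x) and not (y and x) = 1 and 1 = 1
not ((x implies x) and not (y and x)) = not 1 = 0
x or x = 0 or 0 = 0
x and (x or x) = 0 and 0 = 0
y and y = 0 and 0 = 0
not (y and y) = not 0 = 1
(x and (x or x)) implies not (y and y) = 0 implies 1 = 1
x implies x = 0 implies 0 = 1
y or (x implies x) = 0 or 1 = 1
((x and (x or x)) implies not (y and y)) or (y or (x implies x)) = 1 or 1 = 1
not ((x implies x) and not (y and x)) and (((x and (x or x)) implies not (y and y)) or (y or (x implies x))) = 0 and 1 = 0
No assignment yields a value below 0, so this is the minimum.

0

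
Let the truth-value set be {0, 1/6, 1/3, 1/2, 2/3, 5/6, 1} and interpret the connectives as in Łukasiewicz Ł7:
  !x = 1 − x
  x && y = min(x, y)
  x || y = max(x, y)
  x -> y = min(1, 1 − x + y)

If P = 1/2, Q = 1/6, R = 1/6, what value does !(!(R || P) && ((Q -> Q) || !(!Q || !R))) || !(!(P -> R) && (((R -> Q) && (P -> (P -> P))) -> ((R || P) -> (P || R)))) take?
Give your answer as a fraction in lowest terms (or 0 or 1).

R || P = 1/6 || 1/2 = 1/2
!(R || P) = !1/2 = 1/2
Q -> Q = 1/6 -> 1/6 = 1
!Q = !1/6 = 5/6
!R = !1/6 = 5/6
!Q || !R = 5/6 || 5/6 = 5/6
!(!Q || !R) = !5/6 = 1/6
(Q -> Q) || !(!Q || !R) = 1 || 1/6 = 1
!(R || P) && ((Q -> Q) || !(!Q || !R)) = 1/2 && 1 = 1/2
!(!(R || P) && ((Q -> Q) || !(!Q || !R))) = !1/2 = 1/2
P -> R = 1/2 -> 1/6 = 2/3
!(P -> R) = !2/3 = 1/3
R -> Q = 1/6 -> 1/6 = 1
P -> P = 1/2 -> 1/2 = 1
P -> (P -> P) = 1/2 -> 1 = 1
(R -> Q) && (P -> (P -> P)) = 1 && 1 = 1
R || P = 1/6 || 1/2 = 1/2
P || R = 1/2 || 1/6 = 1/2
(R || P) -> (P || R) = 1/2 -> 1/2 = 1
((R -> Q) && (P -> (P -> P))) -> ((R || P) -> (P || R)) = 1 -> 1 = 1
!(P -> R) && (((R -> Q) && (P -> (P -> P))) -> ((R || P) -> (P || R))) = 1/3 && 1 = 1/3
!(!(P -> R) && (((R -> Q) && (P -> (P -> P))) -> ((R || P) -> (P || R)))) = !1/3 = 2/3
!(!(R || P) && ((Q -> Q) || !(!Q || !R))) || !(!(P -> R) && (((R -> Q) && (P -> (P -> P))) -> ((R || P) -> (P || R)))) = 1/2 || 2/3 = 2/3

2/3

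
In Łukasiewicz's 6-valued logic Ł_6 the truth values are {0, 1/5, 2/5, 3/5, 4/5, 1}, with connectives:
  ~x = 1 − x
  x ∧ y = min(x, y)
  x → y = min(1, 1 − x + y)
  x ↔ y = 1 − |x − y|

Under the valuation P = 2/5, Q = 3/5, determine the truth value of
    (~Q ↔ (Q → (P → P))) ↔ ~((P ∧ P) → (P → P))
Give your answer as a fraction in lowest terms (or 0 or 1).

~Q = ~3/5 = 2/5
P → P = 2/5 → 2/5 = 1
Q → (P → P) = 3/5 → 1 = 1
~Q ↔ (Q → (P → P)) = 2/5 ↔ 1 = 2/5
P ∧ P = 2/5 ∧ 2/5 = 2/5
P → P = 2/5 → 2/5 = 1
(P ∧ P) → (P → P) = 2/5 → 1 = 1
~((P ∧ P) → (P → P)) = ~1 = 0
(~Q ↔ (Q → (P → P))) ↔ ~((P ∧ P) → (P → P)) = 2/5 ↔ 0 = 3/5

3/5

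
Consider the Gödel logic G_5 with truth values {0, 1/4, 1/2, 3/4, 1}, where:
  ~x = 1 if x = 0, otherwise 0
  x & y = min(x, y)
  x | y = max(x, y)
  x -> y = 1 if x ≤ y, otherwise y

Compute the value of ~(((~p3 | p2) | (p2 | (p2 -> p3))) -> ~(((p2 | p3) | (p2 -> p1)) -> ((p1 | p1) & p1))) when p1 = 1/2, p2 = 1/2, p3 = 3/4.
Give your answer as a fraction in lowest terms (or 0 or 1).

1

~p3 = ~3/4 = 0
~p3 | p2 = 0 | 1/2 = 1/2
p2 -> p3 = 1/2 -> 3/4 = 1
p2 | (p2 -> p3) = 1/2 | 1 = 1
(~p3 | p2) | (p2 | (p2 -> p3)) = 1/2 | 1 = 1
p2 | p3 = 1/2 | 3/4 = 3/4
p2 -> p1 = 1/2 -> 1/2 = 1
(p2 | p3) | (p2 -> p1) = 3/4 | 1 = 1
p1 | p1 = 1/2 | 1/2 = 1/2
(p1 | p1) & p1 = 1/2 & 1/2 = 1/2
((p2 | p3) | (p2 -> p1)) -> ((p1 | p1) & p1) = 1 -> 1/2 = 1/2
~(((p2 | p3) | (p2 -> p1)) -> ((p1 | p1) & p1)) = ~1/2 = 0
((~p3 | p2) | (p2 | (p2 -> p3))) -> ~(((p2 | p3) | (p2 -> p1)) -> ((p1 | p1) & p1)) = 1 -> 0 = 0
~(((~p3 | p2) | (p2 | (p2 -> p3))) -> ~(((p2 | p3) | (p2 -> p1)) -> ((p1 | p1) & p1))) = ~0 = 1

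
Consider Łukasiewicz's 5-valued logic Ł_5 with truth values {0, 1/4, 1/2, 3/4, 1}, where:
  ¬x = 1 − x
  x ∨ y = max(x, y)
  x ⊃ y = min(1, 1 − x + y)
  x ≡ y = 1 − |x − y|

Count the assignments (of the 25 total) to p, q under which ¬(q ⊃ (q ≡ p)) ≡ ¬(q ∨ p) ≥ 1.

value 1: 6 assignments (counts)
value 3/4: 7 assignments
value 1/2: 6 assignments
value 1/4: 4 assignments
value 0: 2 assignments
So 6 of the 25 assignments meet the threshold.

6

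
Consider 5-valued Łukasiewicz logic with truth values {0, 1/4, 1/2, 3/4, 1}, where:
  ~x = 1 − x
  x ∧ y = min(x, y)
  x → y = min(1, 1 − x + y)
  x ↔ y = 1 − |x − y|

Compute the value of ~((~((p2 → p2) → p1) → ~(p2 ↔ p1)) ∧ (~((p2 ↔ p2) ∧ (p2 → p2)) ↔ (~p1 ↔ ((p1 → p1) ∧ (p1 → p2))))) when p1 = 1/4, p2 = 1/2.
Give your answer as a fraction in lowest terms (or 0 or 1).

3/4

p2 → p2 = 1/2 → 1/2 = 1
(p2 → p2) → p1 = 1 → 1/4 = 1/4
~((p2 → p2) → p1) = ~1/4 = 3/4
p2 ↔ p1 = 1/2 ↔ 1/4 = 3/4
~(p2 ↔ p1) = ~3/4 = 1/4
~((p2 → p2) → p1) → ~(p2 ↔ p1) = 3/4 → 1/4 = 1/2
p2 ↔ p2 = 1/2 ↔ 1/2 = 1
p2 → p2 = 1/2 → 1/2 = 1
(p2 ↔ p2) ∧ (p2 → p2) = 1 ∧ 1 = 1
~((p2 ↔ p2) ∧ (p2 → p2)) = ~1 = 0
~p1 = ~1/4 = 3/4
p1 → p1 = 1/4 → 1/4 = 1
p1 → p2 = 1/4 → 1/2 = 1
(p1 → p1) ∧ (p1 → p2) = 1 ∧ 1 = 1
~p1 ↔ ((p1 → p1) ∧ (p1 → p2)) = 3/4 ↔ 1 = 3/4
~((p2 ↔ p2) ∧ (p2 → p2)) ↔ (~p1 ↔ ((p1 → p1) ∧ (p1 → p2))) = 0 ↔ 3/4 = 1/4
(~((p2 → p2) → p1) → ~(p2 ↔ p1)) ∧ (~((p2 ↔ p2) ∧ (p2 → p2)) ↔ (~p1 ↔ ((p1 → p1) ∧ (p1 → p2)))) = 1/2 ∧ 1/4 = 1/4
~((~((p2 → p2) → p1) → ~(p2 ↔ p1)) ∧ (~((p2 ↔ p2) ∧ (p2 → p2)) ↔ (~p1 ↔ ((p1 → p1) ∧ (p1 → p2))))) = ~1/4 = 3/4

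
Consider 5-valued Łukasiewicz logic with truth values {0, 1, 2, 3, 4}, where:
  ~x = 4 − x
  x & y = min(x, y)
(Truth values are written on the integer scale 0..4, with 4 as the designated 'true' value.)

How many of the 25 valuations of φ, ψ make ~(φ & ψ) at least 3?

value 4: 9 assignments (counts)
value 3: 7 assignments (counts)
value 2: 5 assignments
value 1: 3 assignments
value 0: 1 assignment
So 16 of the 25 assignments meet the threshold.

16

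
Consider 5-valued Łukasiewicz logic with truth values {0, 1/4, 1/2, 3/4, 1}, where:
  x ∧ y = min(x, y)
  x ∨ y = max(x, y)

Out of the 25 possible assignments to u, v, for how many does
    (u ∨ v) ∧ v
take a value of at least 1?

5

value 1: 5 assignments (counts)
value 3/4: 5 assignments
value 1/2: 5 assignments
value 1/4: 5 assignments
value 0: 5 assignments
So 5 of the 25 assignments meet the threshold.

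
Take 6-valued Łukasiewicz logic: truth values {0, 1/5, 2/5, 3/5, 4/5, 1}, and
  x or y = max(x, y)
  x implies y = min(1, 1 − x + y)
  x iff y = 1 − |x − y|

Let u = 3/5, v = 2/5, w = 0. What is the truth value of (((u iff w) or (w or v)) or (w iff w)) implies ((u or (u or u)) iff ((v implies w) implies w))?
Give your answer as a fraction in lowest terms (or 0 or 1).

4/5

u iff w = 3/5 iff 0 = 2/5
w or v = 0 or 2/5 = 2/5
(u iff w) or (w or v) = 2/5 or 2/5 = 2/5
w iff w = 0 iff 0 = 1
((u iff w) or (w or v)) or (w iff w) = 2/5 or 1 = 1
u or u = 3/5 or 3/5 = 3/5
u or (u or u) = 3/5 or 3/5 = 3/5
v implies w = 2/5 implies 0 = 3/5
(v implies w) implies w = 3/5 implies 0 = 2/5
(u or (u or u)) iff ((v implies w) implies w) = 3/5 iff 2/5 = 4/5
(((u iff w) or (w or v)) or (w iff w)) implies ((u or (u or u)) iff ((v implies w) implies w)) = 1 implies 4/5 = 4/5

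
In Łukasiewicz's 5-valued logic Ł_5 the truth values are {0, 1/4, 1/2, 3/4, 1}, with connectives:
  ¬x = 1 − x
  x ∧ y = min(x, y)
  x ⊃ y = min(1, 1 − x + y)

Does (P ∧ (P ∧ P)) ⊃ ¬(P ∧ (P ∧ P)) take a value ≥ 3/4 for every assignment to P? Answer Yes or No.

Counterexample: take P = 3/4.
P ∧ P = 3/4 ∧ 3/4 = 3/4
P ∧ (P ∧ P) = 3/4 ∧ 3/4 = 3/4
P ∧ P = 3/4 ∧ 3/4 = 3/4
P ∧ (P ∧ P) = 3/4 ∧ 3/4 = 3/4
¬(P ∧ (P ∧ P)) = ¬3/4 = 1/4
(P ∧ (P ∧ P)) ⊃ ¬(P ∧ (P ∧ P)) = 3/4 ⊃ 1/4 = 1/2
This gives 1/2, which is below 3/4.

No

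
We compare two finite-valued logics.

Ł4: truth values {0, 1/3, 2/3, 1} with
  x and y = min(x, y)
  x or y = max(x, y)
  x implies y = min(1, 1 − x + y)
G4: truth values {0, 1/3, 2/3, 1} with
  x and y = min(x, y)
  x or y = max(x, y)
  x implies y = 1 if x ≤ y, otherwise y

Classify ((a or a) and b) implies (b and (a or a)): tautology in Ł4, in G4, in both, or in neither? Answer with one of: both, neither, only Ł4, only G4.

In Ł4: every assignment gives 1 — tautology.
In G4: every assignment gives 1 — tautology.

both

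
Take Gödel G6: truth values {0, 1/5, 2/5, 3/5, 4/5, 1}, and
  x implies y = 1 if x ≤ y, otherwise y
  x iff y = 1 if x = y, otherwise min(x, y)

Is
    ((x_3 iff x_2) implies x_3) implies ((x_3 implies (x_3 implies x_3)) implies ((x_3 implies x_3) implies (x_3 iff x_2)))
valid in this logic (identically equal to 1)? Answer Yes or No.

Counterexample: take x_2 = 0, x_3 = 1/5.
x_3 iff x_2 = 1/5 iff 0 = 0
(x_3 iff x_2) implies x_3 = 0 implies 1/5 = 1
x_3 implies x_3 = 1/5 implies 1/5 = 1
x_3 implies (x_3 implies x_3) = 1/5 implies 1 = 1
x_3 implies x_3 = 1/5 implies 1/5 = 1
x_3 iff x_2 = 1/5 iff 0 = 0
(x_3 implies x_3) implies (x_3 iff x_2) = 1 implies 0 = 0
(x_3 implies (x_3 implies x_3)) implies ((x_3 implies x_3) implies (x_3 iff x_2)) = 1 implies 0 = 0
((x_3 iff x_2) implies x_3) implies ((x_3 implies (x_3 implies x_3)) implies ((x_3 implies x_3) implies (x_3 iff x_2))) = 1 implies 0 = 0
This gives 0 ≠ 1.

No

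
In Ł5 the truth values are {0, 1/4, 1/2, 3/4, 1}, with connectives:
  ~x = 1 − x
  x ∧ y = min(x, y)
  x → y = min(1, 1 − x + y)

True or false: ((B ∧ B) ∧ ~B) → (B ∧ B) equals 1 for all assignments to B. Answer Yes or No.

B = 0 ↦ 1
B = 1/4 ↦ 1
B = 1/2 ↦ 1
B = 3/4 ↦ 1
B = 1 ↦ 1
Every assignment gives a value ≥ 1.

Yes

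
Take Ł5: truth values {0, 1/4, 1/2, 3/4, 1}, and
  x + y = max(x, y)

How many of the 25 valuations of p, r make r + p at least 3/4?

value 1: 9 assignments (counts)
value 3/4: 7 assignments (counts)
value 1/2: 5 assignments
value 1/4: 3 assignments
value 0: 1 assignment
So 16 of the 25 assignments meet the threshold.

16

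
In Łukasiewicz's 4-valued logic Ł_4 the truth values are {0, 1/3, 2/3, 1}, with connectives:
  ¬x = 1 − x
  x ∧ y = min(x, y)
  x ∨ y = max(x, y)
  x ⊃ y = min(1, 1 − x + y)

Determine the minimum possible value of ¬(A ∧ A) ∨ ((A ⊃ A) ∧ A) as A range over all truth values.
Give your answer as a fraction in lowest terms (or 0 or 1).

Take A = 1/3:
A ∧ A = 1/3 ∧ 1/3 = 1/3
¬(A ∧ A) = ¬1/3 = 2/3
A ⊃ A = 1/3 ⊃ 1/3 = 1
(A ⊃ A) ∧ A = 1 ∧ 1/3 = 1/3
¬(A ∧ A) ∨ ((A ⊃ A) ∧ A) = 2/3 ∨ 1/3 = 2/3
No assignment yields a value below 2/3, so this is the minimum.

2/3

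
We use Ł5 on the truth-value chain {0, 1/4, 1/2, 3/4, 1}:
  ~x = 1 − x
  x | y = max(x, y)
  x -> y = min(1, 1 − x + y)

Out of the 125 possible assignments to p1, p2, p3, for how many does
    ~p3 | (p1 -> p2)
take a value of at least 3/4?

value 1: 85 assignments (counts)
value 3/4: 22 assignments (counts)
value 1/2: 12 assignments
value 1/4: 5 assignments
value 0: 1 assignment
So 107 of the 125 assignments meet the threshold.

107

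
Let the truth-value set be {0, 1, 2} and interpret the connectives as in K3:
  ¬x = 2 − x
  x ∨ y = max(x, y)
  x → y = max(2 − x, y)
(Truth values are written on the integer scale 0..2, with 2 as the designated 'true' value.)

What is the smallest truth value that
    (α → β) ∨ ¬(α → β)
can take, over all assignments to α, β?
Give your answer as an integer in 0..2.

1

Take α = 1, β = 0:
α → β = 1 → 0 = 1
α → β = 1 → 0 = 1
¬(α → β) = ¬1 = 1
(α → β) ∨ ¬(α → β) = 1 ∨ 1 = 1
No assignment yields a value below 1, so this is the minimum.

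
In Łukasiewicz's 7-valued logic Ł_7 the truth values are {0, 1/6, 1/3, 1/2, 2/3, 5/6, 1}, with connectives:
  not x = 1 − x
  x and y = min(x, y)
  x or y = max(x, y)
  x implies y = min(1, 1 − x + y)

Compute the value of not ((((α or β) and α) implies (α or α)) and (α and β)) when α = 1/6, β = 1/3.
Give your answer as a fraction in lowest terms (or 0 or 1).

α or β = 1/6 or 1/3 = 1/3
(α or β) and α = 1/3 and 1/6 = 1/6
α or α = 1/6 or 1/6 = 1/6
((α or β) and α) implies (α or α) = 1/6 implies 1/6 = 1
α and β = 1/6 and 1/3 = 1/6
(((α or β) and α) implies (α or α)) and (α and β) = 1 and 1/6 = 1/6
not ((((α or β) and α) implies (α or α)) and (α and β)) = not 1/6 = 5/6

5/6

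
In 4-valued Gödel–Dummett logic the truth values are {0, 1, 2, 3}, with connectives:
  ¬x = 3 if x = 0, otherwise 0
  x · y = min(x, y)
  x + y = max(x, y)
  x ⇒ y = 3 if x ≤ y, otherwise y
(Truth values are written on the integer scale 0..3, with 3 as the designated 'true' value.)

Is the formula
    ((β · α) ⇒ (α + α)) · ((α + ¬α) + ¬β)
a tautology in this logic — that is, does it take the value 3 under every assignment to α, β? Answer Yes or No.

Counterexample: take α = 1, β = 1.
β · α = 1 · 1 = 1
α + α = 1 + 1 = 1
(β · α) ⇒ (α + α) = 1 ⇒ 1 = 3
¬α = ¬1 = 0
α + ¬α = 1 + 0 = 1
¬β = ¬1 = 0
(α + ¬α) + ¬β = 1 + 0 = 1
((β · α) ⇒ (α + α)) · ((α + ¬α) + ¬β) = 3 · 1 = 1
This gives 1 ≠ 3.

No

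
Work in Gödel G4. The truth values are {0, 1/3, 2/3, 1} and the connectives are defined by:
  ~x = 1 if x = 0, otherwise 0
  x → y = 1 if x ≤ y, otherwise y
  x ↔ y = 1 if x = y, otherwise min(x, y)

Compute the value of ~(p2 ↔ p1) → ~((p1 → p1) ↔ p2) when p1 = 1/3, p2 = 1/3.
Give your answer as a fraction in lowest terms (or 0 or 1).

1

p2 ↔ p1 = 1/3 ↔ 1/3 = 1
~(p2 ↔ p1) = ~1 = 0
p1 → p1 = 1/3 → 1/3 = 1
(p1 → p1) ↔ p2 = 1 ↔ 1/3 = 1/3
~((p1 → p1) ↔ p2) = ~1/3 = 0
~(p2 ↔ p1) → ~((p1 → p1) ↔ p2) = 0 → 0 = 1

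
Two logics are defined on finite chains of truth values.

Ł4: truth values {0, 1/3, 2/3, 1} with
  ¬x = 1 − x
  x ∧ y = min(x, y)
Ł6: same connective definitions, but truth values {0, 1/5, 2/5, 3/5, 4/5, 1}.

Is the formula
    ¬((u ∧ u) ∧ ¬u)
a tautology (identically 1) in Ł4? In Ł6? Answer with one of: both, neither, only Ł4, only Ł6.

In Ł4: at u = 1/3 the value is 2/3 — not a tautology.
In Ł6: at u = 1/5 the value is 4/5 — not a tautology.

neither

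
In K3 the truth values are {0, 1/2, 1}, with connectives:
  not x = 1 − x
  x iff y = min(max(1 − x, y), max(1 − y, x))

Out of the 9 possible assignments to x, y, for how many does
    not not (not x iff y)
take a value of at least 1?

x = 0, y = 0 ↦ 0  <
x = 0, y = 1/2 ↦ 1/2  <
x = 0, y = 1 ↦ 1  ≥
x = 1/2, y = 0 ↦ 1/2  <
x = 1/2, y = 1/2 ↦ 1/2  <
x = 1/2, y = 1 ↦ 1/2  <
x = 1, y = 0 ↦ 1  ≥
x = 1, y = 1/2 ↦ 1/2  <
x = 1, y = 1 ↦ 0  <
So 2 of the 9 assignments meet the threshold.

2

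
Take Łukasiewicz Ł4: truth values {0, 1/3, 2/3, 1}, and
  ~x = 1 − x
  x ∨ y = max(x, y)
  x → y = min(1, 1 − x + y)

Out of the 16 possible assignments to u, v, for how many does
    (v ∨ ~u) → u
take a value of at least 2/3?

11

u = 0, v = 0 ↦ 0  <
u = 0, v = 1/3 ↦ 0  <
u = 0, v = 2/3 ↦ 0  <
u = 0, v = 1 ↦ 0  <
u = 1/3, v = 0 ↦ 2/3  ≥
u = 1/3, v = 1/3 ↦ 2/3  ≥
u = 1/3, v = 2/3 ↦ 2/3  ≥
u = 1/3, v = 1 ↦ 1/3  <
u = 2/3, v = 0 ↦ 1  ≥
u = 2/3, v = 1/3 ↦ 1  ≥
u = 2/3, v = 2/3 ↦ 1  ≥
u = 2/3, v = 1 ↦ 2/3  ≥
u = 1, v = 0 ↦ 1  ≥
u = 1, v = 1/3 ↦ 1  ≥
u = 1, v = 2/3 ↦ 1  ≥
u = 1, v = 1 ↦ 1  ≥
So 11 of the 16 assignments meet the threshold.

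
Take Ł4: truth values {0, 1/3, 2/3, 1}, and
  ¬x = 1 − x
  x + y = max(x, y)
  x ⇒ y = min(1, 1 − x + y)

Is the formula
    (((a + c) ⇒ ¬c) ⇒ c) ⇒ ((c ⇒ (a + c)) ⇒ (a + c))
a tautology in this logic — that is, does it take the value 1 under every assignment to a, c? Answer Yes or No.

No

Counterexample: take a = 0, c = 2/3.
a + c = 0 + 2/3 = 2/3
¬c = ¬2/3 = 1/3
(a + c) ⇒ ¬c = 2/3 ⇒ 1/3 = 2/3
((a + c) ⇒ ¬c) ⇒ c = 2/3 ⇒ 2/3 = 1
a + c = 0 + 2/3 = 2/3
c ⇒ (a + c) = 2/3 ⇒ 2/3 = 1
a + c = 0 + 2/3 = 2/3
(c ⇒ (a + c)) ⇒ (a + c) = 1 ⇒ 2/3 = 2/3
(((a + c) ⇒ ¬c) ⇒ c) ⇒ ((c ⇒ (a + c)) ⇒ (a + c)) = 1 ⇒ 2/3 = 2/3
This gives 2/3 ≠ 1.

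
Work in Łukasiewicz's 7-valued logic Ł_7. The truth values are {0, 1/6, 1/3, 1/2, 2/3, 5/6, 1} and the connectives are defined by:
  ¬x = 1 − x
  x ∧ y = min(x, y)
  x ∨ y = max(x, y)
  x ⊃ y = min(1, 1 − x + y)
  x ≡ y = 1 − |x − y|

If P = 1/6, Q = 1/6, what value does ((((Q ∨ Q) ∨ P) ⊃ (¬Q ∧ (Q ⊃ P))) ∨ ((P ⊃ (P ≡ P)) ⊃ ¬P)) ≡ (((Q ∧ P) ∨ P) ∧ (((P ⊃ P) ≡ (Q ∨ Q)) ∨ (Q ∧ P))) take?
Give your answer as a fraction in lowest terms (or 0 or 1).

Q ∨ Q = 1/6 ∨ 1/6 = 1/6
(Q ∨ Q) ∨ P = 1/6 ∨ 1/6 = 1/6
¬Q = ¬1/6 = 5/6
Q ⊃ P = 1/6 ⊃ 1/6 = 1
¬Q ∧ (Q ⊃ P) = 5/6 ∧ 1 = 5/6
((Q ∨ Q) ∨ P) ⊃ (¬Q ∧ (Q ⊃ P)) = 1/6 ⊃ 5/6 = 1
P ≡ P = 1/6 ≡ 1/6 = 1
P ⊃ (P ≡ P) = 1/6 ⊃ 1 = 1
¬P = ¬1/6 = 5/6
(P ⊃ (P ≡ P)) ⊃ ¬P = 1 ⊃ 5/6 = 5/6
(((Q ∨ Q) ∨ P) ⊃ (¬Q ∧ (Q ⊃ P))) ∨ ((P ⊃ (P ≡ P)) ⊃ ¬P) = 1 ∨ 5/6 = 1
Q ∧ P = 1/6 ∧ 1/6 = 1/6
(Q ∧ P) ∨ P = 1/6 ∨ 1/6 = 1/6
P ⊃ P = 1/6 ⊃ 1/6 = 1
Q ∨ Q = 1/6 ∨ 1/6 = 1/6
(P ⊃ P) ≡ (Q ∨ Q) = 1 ≡ 1/6 = 1/6
Q ∧ P = 1/6 ∧ 1/6 = 1/6
((P ⊃ P) ≡ (Q ∨ Q)) ∨ (Q ∧ P) = 1/6 ∨ 1/6 = 1/6
((Q ∧ P) ∨ P) ∧ (((P ⊃ P) ≡ (Q ∨ Q)) ∨ (Q ∧ P)) = 1/6 ∧ 1/6 = 1/6
((((Q ∨ Q) ∨ P) ⊃ (¬Q ∧ (Q ⊃ P))) ∨ ((P ⊃ (P ≡ P)) ⊃ ¬P)) ≡ (((Q ∧ P) ∨ P) ∧ (((P ⊃ P) ≡ (Q ∨ Q)) ∨ (Q ∧ P))) = 1 ≡ 1/6 = 1/6

1/6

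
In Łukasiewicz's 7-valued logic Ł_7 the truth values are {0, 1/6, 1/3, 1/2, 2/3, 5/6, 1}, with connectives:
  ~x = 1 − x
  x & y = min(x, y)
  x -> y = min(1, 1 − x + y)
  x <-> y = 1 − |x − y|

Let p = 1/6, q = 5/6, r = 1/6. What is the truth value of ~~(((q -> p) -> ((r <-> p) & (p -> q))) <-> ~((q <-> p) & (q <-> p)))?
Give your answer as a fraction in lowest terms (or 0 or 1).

q -> p = 5/6 -> 1/6 = 1/3
r <-> p = 1/6 <-> 1/6 = 1
p -> q = 1/6 -> 5/6 = 1
(r <-> p) & (p -> q) = 1 & 1 = 1
(q -> p) -> ((r <-> p) & (p -> q)) = 1/3 -> 1 = 1
q <-> p = 5/6 <-> 1/6 = 1/3
q <-> p = 5/6 <-> 1/6 = 1/3
(q <-> p) & (q <-> p) = 1/3 & 1/3 = 1/3
~((q <-> p) & (q <-> p)) = ~1/3 = 2/3
((q -> p) -> ((r <-> p) & (p -> q))) <-> ~((q <-> p) & (q <-> p)) = 1 <-> 2/3 = 2/3
~(((q -> p) -> ((r <-> p) & (p -> q))) <-> ~((q <-> p) & (q <-> p))) = ~2/3 = 1/3
~~(((q -> p) -> ((r <-> p) & (p -> q))) <-> ~((q <-> p) & (q <-> p))) = ~1/3 = 2/3

2/3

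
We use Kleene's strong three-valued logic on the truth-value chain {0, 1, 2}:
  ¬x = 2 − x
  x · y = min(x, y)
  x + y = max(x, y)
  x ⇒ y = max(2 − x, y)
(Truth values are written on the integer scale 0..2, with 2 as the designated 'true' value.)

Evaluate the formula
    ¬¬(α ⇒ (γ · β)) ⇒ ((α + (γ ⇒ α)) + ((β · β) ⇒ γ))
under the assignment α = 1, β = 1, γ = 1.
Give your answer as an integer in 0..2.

1

γ · β = 1 · 1 = 1
α ⇒ (γ · β) = 1 ⇒ 1 = 1
¬(α ⇒ (γ · β)) = ¬1 = 1
¬¬(α ⇒ (γ · β)) = ¬1 = 1
γ ⇒ α = 1 ⇒ 1 = 1
α + (γ ⇒ α) = 1 + 1 = 1
β · β = 1 · 1 = 1
(β · β) ⇒ γ = 1 ⇒ 1 = 1
(α + (γ ⇒ α)) + ((β · β) ⇒ γ) = 1 + 1 = 1
¬¬(α ⇒ (γ · β)) ⇒ ((α + (γ ⇒ α)) + ((β · β) ⇒ γ)) = 1 ⇒ 1 = 1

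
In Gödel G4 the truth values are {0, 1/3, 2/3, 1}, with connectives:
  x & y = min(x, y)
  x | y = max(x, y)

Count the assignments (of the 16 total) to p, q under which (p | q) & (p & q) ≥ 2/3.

p = 0, q = 0 ↦ 0  <
p = 0, q = 1/3 ↦ 0  <
p = 0, q = 2/3 ↦ 0  <
p = 0, q = 1 ↦ 0  <
p = 1/3, q = 0 ↦ 0  <
p = 1/3, q = 1/3 ↦ 1/3  <
p = 1/3, q = 2/3 ↦ 1/3  <
p = 1/3, q = 1 ↦ 1/3  <
p = 2/3, q = 0 ↦ 0  <
p = 2/3, q = 1/3 ↦ 1/3  <
p = 2/3, q = 2/3 ↦ 2/3  ≥
p = 2/3, q = 1 ↦ 2/3  ≥
p = 1, q = 0 ↦ 0  <
p = 1, q = 1/3 ↦ 1/3  <
p = 1, q = 2/3 ↦ 2/3  ≥
p = 1, q = 1 ↦ 1  ≥
So 4 of the 16 assignments meet the threshold.

4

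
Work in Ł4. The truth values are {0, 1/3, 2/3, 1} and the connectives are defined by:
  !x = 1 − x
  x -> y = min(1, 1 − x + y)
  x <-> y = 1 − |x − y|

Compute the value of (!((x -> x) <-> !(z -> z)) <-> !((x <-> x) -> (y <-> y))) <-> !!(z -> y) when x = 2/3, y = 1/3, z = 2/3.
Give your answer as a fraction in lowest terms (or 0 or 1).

1/3

x -> x = 2/3 -> 2/3 = 1
z -> z = 2/3 -> 2/3 = 1
!(z -> z) = !1 = 0
(x -> x) <-> !(z -> z) = 1 <-> 0 = 0
!((x -> x) <-> !(z -> z)) = !0 = 1
x <-> x = 2/3 <-> 2/3 = 1
y <-> y = 1/3 <-> 1/3 = 1
(x <-> x) -> (y <-> y) = 1 -> 1 = 1
!((x <-> x) -> (y <-> y)) = !1 = 0
!((x -> x) <-> !(z -> z)) <-> !((x <-> x) -> (y <-> y)) = 1 <-> 0 = 0
z -> y = 2/3 -> 1/3 = 2/3
!(z -> y) = !2/3 = 1/3
!!(z -> y) = !1/3 = 2/3
(!((x -> x) <-> !(z -> z)) <-> !((x <-> x) -> (y <-> y))) <-> !!(z -> y) = 0 <-> 2/3 = 1/3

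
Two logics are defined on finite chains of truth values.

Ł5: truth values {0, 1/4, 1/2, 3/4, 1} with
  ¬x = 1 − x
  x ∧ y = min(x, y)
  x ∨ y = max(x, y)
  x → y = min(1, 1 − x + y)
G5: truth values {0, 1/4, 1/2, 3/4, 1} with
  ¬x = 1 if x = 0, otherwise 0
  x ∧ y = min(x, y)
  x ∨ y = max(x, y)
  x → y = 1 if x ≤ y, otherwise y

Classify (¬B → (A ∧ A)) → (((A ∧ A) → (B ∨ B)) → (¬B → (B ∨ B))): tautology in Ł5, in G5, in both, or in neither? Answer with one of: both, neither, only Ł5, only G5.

both

In Ł5: every assignment gives 1 — tautology.
In G5: every assignment gives 1 — tautology.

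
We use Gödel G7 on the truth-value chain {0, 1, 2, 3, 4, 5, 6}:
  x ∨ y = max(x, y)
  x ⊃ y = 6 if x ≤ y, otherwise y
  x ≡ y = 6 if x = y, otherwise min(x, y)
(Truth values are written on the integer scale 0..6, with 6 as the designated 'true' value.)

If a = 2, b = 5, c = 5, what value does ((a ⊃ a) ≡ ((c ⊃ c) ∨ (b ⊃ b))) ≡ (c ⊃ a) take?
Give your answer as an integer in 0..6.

a ⊃ a = 2 ⊃ 2 = 6
c ⊃ c = 5 ⊃ 5 = 6
b ⊃ b = 5 ⊃ 5 = 6
(c ⊃ c) ∨ (b ⊃ b) = 6 ∨ 6 = 6
(a ⊃ a) ≡ ((c ⊃ c) ∨ (b ⊃ b)) = 6 ≡ 6 = 6
c ⊃ a = 5 ⊃ 2 = 2
((a ⊃ a) ≡ ((c ⊃ c) ∨ (b ⊃ b))) ≡ (c ⊃ a) = 6 ≡ 2 = 2

2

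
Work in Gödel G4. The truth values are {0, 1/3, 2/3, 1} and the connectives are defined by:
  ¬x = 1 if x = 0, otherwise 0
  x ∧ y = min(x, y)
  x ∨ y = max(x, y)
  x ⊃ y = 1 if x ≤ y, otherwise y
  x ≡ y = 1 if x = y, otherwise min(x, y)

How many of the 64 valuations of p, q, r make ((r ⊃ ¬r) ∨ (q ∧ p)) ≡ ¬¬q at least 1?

value 1: 27 assignments (counts)
value 2/3: 9 assignments
value 1/3: 15 assignments
value 0: 13 assignments
So 27 of the 64 assignments meet the threshold.

27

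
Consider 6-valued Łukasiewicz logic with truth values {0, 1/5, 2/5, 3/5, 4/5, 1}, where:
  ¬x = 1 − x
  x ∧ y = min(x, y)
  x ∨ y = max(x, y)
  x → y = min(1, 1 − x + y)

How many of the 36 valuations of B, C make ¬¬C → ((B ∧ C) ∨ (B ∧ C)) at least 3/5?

30

value 1: 21 assignments (counts)
value 4/5: 5 assignments (counts)
value 3/5: 4 assignments (counts)
value 2/5: 3 assignments
value 1/5: 2 assignments
value 0: 1 assignment
So 30 of the 36 assignments meet the threshold.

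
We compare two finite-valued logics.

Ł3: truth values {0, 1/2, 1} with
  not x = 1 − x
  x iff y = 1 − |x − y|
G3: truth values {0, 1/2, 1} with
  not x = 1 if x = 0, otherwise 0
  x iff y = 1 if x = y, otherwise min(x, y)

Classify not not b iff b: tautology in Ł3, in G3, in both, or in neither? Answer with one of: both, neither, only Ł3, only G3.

only Ł3

In Ł3: every assignment gives 1 — tautology.
In G3: at b = 1/2 the value is 1/2 — not a tautology.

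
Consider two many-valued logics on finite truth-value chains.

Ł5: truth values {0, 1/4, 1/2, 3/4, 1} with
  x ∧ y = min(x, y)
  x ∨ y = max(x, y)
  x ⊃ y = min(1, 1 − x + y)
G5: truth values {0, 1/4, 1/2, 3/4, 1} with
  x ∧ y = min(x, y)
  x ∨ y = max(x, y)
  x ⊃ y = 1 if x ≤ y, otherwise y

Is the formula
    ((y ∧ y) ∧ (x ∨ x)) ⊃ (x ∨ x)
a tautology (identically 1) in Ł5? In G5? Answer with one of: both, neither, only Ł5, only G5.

both

In Ł5: every assignment gives 1 — tautology.
In G5: every assignment gives 1 — tautology.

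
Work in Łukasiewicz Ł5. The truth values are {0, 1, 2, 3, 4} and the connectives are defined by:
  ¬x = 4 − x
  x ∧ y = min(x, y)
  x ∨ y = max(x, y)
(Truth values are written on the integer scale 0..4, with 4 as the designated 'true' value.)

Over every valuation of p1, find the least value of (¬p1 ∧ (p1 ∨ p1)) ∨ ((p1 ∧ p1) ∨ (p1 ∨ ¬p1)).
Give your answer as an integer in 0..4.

2

Take p1 = 2:
¬p1 = ¬2 = 2
p1 ∨ p1 = 2 ∨ 2 = 2
¬p1 ∧ (p1 ∨ p1) = 2 ∧ 2 = 2
p1 ∧ p1 = 2 ∧ 2 = 2
¬p1 = ¬2 = 2
p1 ∨ ¬p1 = 2 ∨ 2 = 2
(p1 ∧ p1) ∨ (p1 ∨ ¬p1) = 2 ∨ 2 = 2
(¬p1 ∧ (p1 ∨ p1)) ∨ ((p1 ∧ p1) ∨ (p1 ∨ ¬p1)) = 2 ∨ 2 = 2
No assignment yields a value below 2, so this is the minimum.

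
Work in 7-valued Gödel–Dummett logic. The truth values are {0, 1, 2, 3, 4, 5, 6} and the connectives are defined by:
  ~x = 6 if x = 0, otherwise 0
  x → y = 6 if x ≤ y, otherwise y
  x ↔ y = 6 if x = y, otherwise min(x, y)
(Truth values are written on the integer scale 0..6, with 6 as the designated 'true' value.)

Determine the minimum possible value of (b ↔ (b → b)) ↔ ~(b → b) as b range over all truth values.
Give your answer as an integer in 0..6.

Take b = 1:
b → b = 1 → 1 = 6
b ↔ (b → b) = 1 ↔ 6 = 1
b → b = 1 → 1 = 6
~(b → b) = ~6 = 0
(b ↔ (b → b)) ↔ ~(b → b) = 1 ↔ 0 = 0
No assignment yields a value below 0, so this is the minimum.

0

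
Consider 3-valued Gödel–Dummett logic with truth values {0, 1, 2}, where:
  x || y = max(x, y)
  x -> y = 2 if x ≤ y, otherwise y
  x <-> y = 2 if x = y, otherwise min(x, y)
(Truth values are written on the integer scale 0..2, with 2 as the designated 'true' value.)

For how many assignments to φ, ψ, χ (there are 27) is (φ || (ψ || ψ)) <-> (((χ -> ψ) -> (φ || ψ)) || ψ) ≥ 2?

21

value 2: 21 assignments (counts)
value 1: 4 assignments
value 0: 2 assignments
So 21 of the 27 assignments meet the threshold.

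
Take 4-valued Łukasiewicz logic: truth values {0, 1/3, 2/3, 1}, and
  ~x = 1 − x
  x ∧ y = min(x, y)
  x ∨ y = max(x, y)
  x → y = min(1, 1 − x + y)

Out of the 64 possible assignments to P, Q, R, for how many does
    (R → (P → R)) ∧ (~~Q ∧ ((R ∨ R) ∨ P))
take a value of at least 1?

7

value 1: 7 assignments (counts)
value 2/3: 17 assignments
value 1/3: 21 assignments
value 0: 19 assignments
So 7 of the 64 assignments meet the threshold.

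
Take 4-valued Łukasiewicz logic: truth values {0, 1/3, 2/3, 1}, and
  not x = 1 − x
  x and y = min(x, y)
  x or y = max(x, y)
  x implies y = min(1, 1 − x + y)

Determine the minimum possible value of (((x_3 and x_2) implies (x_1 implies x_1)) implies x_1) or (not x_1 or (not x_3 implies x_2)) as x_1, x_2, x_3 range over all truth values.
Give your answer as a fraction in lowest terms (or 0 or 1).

2/3

Take x_1 = 1/3, x_2 = 0, x_3 = 0:
x_3 and x_2 = 0 and 0 = 0
x_1 implies x_1 = 1/3 implies 1/3 = 1
(x_3 and x_2) implies (x_1 implies x_1) = 0 implies 1 = 1
((x_3 and x_2) implies (x_1 implies x_1)) implies x_1 = 1 implies 1/3 = 1/3
not x_1 = not 1/3 = 2/3
not x_3 = not 0 = 1
not x_3 implies x_2 = 1 implies 0 = 0
not x_1 or (not x_3 implies x_2) = 2/3 or 0 = 2/3
(((x_3 and x_2) implies (x_1 implies x_1)) implies x_1) or (not x_1 or (not x_3 implies x_2)) = 1/3 or 2/3 = 2/3
No assignment yields a value below 2/3, so this is the minimum.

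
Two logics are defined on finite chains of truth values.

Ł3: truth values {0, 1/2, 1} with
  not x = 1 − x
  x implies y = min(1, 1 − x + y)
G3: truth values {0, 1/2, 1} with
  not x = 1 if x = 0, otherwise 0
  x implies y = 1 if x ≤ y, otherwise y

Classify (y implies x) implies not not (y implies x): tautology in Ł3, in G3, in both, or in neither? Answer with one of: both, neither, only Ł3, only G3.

both

In Ł3: every assignment gives 1 — tautology.
In G3: every assignment gives 1 — tautology.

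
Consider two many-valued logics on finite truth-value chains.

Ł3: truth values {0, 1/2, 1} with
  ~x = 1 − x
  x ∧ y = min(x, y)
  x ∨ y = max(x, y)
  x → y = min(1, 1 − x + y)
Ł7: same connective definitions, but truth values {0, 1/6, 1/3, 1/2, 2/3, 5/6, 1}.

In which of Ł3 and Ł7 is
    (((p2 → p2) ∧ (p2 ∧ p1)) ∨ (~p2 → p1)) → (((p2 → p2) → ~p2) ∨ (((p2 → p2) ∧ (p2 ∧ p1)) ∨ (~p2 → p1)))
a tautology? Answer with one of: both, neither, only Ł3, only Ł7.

In Ł3: every assignment gives 1 — tautology.
In Ł7: every assignment gives 1 — tautology.

both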